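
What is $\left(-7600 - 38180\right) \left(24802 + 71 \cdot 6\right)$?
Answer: $-1154937840$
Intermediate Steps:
$\left(-7600 - 38180\right) \left(24802 + 71 \cdot 6\right) = - 45780 \left(24802 + 426\right) = \left(-45780\right) 25228 = -1154937840$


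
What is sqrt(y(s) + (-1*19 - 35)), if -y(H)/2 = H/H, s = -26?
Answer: 2*I*sqrt(14) ≈ 7.4833*I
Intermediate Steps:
y(H) = -2 (y(H) = -2*H/H = -2*1 = -2)
sqrt(y(s) + (-1*19 - 35)) = sqrt(-2 + (-1*19 - 35)) = sqrt(-2 + (-19 - 35)) = sqrt(-2 - 54) = sqrt(-56) = 2*I*sqrt(14)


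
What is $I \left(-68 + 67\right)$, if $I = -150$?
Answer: $150$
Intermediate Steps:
$I \left(-68 + 67\right) = - 150 \left(-68 + 67\right) = \left(-150\right) \left(-1\right) = 150$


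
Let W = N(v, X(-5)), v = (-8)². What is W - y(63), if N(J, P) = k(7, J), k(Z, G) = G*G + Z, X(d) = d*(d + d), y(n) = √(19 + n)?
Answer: 4103 - √82 ≈ 4093.9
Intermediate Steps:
v = 64
X(d) = 2*d² (X(d) = d*(2*d) = 2*d²)
k(Z, G) = Z + G² (k(Z, G) = G² + Z = Z + G²)
N(J, P) = 7 + J²
W = 4103 (W = 7 + 64² = 7 + 4096 = 4103)
W - y(63) = 4103 - √(19 + 63) = 4103 - √82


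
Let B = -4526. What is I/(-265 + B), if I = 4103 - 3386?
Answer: -239/1597 ≈ -0.14966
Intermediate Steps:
I = 717
I/(-265 + B) = 717/(-265 - 4526) = 717/(-4791) = 717*(-1/4791) = -239/1597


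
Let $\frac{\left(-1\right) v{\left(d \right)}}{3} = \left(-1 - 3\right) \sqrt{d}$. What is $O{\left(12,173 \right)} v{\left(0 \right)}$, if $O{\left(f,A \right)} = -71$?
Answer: $0$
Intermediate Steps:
$v{\left(d \right)} = 12 \sqrt{d}$ ($v{\left(d \right)} = - 3 \left(-1 - 3\right) \sqrt{d} = - 3 \left(- 4 \sqrt{d}\right) = 12 \sqrt{d}$)
$O{\left(12,173 \right)} v{\left(0 \right)} = - 71 \cdot 12 \sqrt{0} = - 71 \cdot 12 \cdot 0 = \left(-71\right) 0 = 0$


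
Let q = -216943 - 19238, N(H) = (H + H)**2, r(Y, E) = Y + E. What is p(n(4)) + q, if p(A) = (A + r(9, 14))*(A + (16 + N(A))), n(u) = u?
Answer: -233913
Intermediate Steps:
r(Y, E) = E + Y
N(H) = 4*H**2 (N(H) = (2*H)**2 = 4*H**2)
q = -236181
p(A) = (23 + A)*(16 + A + 4*A**2) (p(A) = (A + (14 + 9))*(A + (16 + 4*A**2)) = (A + 23)*(16 + A + 4*A**2) = (23 + A)*(16 + A + 4*A**2))
p(n(4)) + q = (368 + 4*4**3 + 39*4 + 93*4**2) - 236181 = (368 + 4*64 + 156 + 93*16) - 236181 = (368 + 256 + 156 + 1488) - 236181 = 2268 - 236181 = -233913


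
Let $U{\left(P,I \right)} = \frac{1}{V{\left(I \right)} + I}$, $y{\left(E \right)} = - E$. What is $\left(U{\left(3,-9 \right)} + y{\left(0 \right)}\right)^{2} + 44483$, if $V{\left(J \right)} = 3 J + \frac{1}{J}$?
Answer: $\frac{4698516956}{105625} \approx 44483.0$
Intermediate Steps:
$V{\left(J \right)} = \frac{1}{J} + 3 J$
$U{\left(P,I \right)} = \frac{1}{\frac{1}{I} + 4 I}$ ($U{\left(P,I \right)} = \frac{1}{\left(\frac{1}{I} + 3 I\right) + I} = \frac{1}{\frac{1}{I} + 4 I}$)
$\left(U{\left(3,-9 \right)} + y{\left(0 \right)}\right)^{2} + 44483 = \left(- \frac{9}{1 + 4 \left(-9\right)^{2}} - 0\right)^{2} + 44483 = \left(- \frac{9}{1 + 4 \cdot 81} + 0\right)^{2} + 44483 = \left(- \frac{9}{1 + 324} + 0\right)^{2} + 44483 = \left(- \frac{9}{325} + 0\right)^{2} + 44483 = \left(- \frac{9}{325}\right)^{2} + 44483 = \frac{81}{105625} + 44483 = \frac{4698516956}{105625}$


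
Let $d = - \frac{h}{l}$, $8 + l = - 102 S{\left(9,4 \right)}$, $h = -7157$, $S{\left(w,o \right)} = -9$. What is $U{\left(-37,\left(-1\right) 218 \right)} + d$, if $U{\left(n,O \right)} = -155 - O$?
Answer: $\frac{64487}{910} \approx 70.865$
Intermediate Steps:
$l = 910$ ($l = -8 - -918 = -8 + 918 = 910$)
$d = \frac{7157}{910}$ ($d = - \frac{-7157}{910} = \left(-1\right) \left(- \frac{7157}{910}\right) = \frac{7157}{910} \approx 7.8648$)
$U{\left(-37,\left(-1\right) 218 \right)} + d = \left(-155 - \left(-1\right) 218\right) + \frac{7157}{910} = \left(-155 - -218\right) + \frac{7157}{910} = \left(-155 + 218\right) + \frac{7157}{910} = 63 + \frac{7157}{910} = \frac{64487}{910}$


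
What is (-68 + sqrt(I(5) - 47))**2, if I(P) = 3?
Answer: 4580 - 272*I*sqrt(11) ≈ 4580.0 - 902.12*I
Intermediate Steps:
(-68 + sqrt(I(5) - 47))**2 = (-68 + sqrt(3 - 47))**2 = (-68 + sqrt(-44))**2 = (-68 + 2*I*sqrt(11))**2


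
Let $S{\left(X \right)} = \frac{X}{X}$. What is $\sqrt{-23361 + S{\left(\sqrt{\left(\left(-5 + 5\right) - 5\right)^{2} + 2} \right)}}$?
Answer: $8 i \sqrt{365} \approx 152.84 i$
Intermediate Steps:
$S{\left(X \right)} = 1$
$\sqrt{-23361 + S{\left(\sqrt{\left(\left(-5 + 5\right) - 5\right)^{2} + 2} \right)}} = \sqrt{-23361 + 1} = \sqrt{-23360} = 8 i \sqrt{365}$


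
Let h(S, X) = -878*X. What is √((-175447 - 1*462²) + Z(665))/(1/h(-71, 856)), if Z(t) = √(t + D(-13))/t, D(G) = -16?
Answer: -751568*I*√(171977322475 - 665*√649)/665 ≈ -4.6869e+8*I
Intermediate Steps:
Z(t) = √(-16 + t)/t (Z(t) = √(t - 16)/t = √(-16 + t)/t)
√((-175447 - 1*462²) + Z(665))/(1/h(-71, 856)) = √((-175447 - 1*462²) + √(-16 + 665)/665)/(1/(-878*856)) = √((-175447 - 1*213444) + √649/665)/(1/(-751568)) = √((-175447 - 213444) + √649/665)/(-1/751568) = √(-388891 + √649/665)*(-751568) = -751568*√(-388891 + √649/665)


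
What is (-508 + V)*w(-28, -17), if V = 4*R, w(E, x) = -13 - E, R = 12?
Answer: -6900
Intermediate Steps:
V = 48 (V = 4*12 = 48)
(-508 + V)*w(-28, -17) = (-508 + 48)*(-13 - 1*(-28)) = -460*(-13 + 28) = -460*15 = -6900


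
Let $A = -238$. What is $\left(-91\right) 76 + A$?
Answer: $-7154$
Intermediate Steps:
$\left(-91\right) 76 + A = \left(-91\right) 76 - 238 = -6916 - 238 = -7154$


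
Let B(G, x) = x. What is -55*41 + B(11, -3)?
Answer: -2258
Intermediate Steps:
-55*41 + B(11, -3) = -55*41 - 3 = -2255 - 3 = -2258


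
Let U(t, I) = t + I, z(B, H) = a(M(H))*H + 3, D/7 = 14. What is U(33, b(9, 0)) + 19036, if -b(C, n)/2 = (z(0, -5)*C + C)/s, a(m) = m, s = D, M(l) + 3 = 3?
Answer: 934345/49 ≈ 19068.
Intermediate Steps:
D = 98 (D = 7*14 = 98)
M(l) = 0 (M(l) = -3 + 3 = 0)
s = 98
z(B, H) = 3 (z(B, H) = 0*H + 3 = 0 + 3 = 3)
b(C, n) = -4*C/49 (b(C, n) = -2*(3*C + C)/98 = -2*4*C/98 = -4*C/49)
U(t, I) = I + t
U(33, b(9, 0)) + 19036 = (-4/49*9 + 33) + 19036 = (-36/49 + 33) + 19036 = 1581/49 + 19036 = 934345/49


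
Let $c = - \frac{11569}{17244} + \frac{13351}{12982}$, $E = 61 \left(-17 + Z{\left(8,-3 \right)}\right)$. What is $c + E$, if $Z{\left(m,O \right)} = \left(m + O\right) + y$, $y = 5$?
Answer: $- \frac{47754435365}{111930804} \approx -426.64$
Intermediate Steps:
$Z{\left(m,O \right)} = 5 + O + m$ ($Z{\left(m,O \right)} = \left(m + O\right) + 5 = \left(O + m\right) + 5 = 5 + O + m$)
$E = -427$ ($E = 61 \left(-17 + \left(5 - 3 + 8\right)\right) = 61 \left(-17 + 10\right) = 61 \left(-7\right) = -427$)
$c = \frac{40017943}{111930804}$ ($c = \left(-11569\right) \frac{1}{17244} + 13351 \cdot \frac{1}{12982} = - \frac{11569}{17244} + \frac{13351}{12982} = \frac{40017943}{111930804} \approx 0.35752$)
$c + E = \frac{40017943}{111930804} - 427 = - \frac{47754435365}{111930804}$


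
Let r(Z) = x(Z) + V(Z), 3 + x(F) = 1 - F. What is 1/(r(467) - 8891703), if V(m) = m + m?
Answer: -1/8891238 ≈ -1.1247e-7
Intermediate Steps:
x(F) = -2 - F (x(F) = -3 + (1 - F) = -2 - F)
V(m) = 2*m
r(Z) = -2 + Z (r(Z) = (-2 - Z) + 2*Z = -2 + Z)
1/(r(467) - 8891703) = 1/((-2 + 467) - 8891703) = 1/(465 - 8891703) = 1/(-8891238) = -1/8891238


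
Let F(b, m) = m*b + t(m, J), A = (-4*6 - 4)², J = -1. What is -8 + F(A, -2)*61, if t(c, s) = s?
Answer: -95717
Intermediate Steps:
A = 784 (A = (-24 - 4)² = (-28)² = 784)
F(b, m) = -1 + b*m (F(b, m) = m*b - 1 = b*m - 1 = -1 + b*m)
-8 + F(A, -2)*61 = -8 + (-1 + 784*(-2))*61 = -8 + (-1 - 1568)*61 = -8 - 1569*61 = -8 - 95709 = -95717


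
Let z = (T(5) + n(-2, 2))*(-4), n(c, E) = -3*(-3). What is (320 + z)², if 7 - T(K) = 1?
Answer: 67600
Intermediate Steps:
n(c, E) = 9
T(K) = 6 (T(K) = 7 - 1*1 = 7 - 1 = 6)
z = -60 (z = (6 + 9)*(-4) = 15*(-4) = -60)
(320 + z)² = (320 - 60)² = 260² = 67600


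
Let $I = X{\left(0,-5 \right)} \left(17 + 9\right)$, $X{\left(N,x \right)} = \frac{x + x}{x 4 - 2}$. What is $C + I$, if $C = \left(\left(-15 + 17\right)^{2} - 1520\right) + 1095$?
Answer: $- \frac{4501}{11} \approx -409.18$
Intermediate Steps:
$X{\left(N,x \right)} = \frac{2 x}{-2 + 4 x}$ ($X{\left(N,x \right)} = \frac{2 x}{4 x - 2} = \frac{2 x}{-2 + 4 x}$)
$C = -421$ ($C = \left(2^{2} - 1520\right) + 1095 = \left(4 - 1520\right) + 1095 = -1516 + 1095 = -421$)
$I = \frac{130}{11}$ ($I = - \frac{5}{-1 + 2 \left(-5\right)} \left(17 + 9\right) = - \frac{5}{-1 - 10} \cdot 26 = - \frac{5}{-11} \cdot 26 = \left(-5\right) \left(- \frac{1}{11}\right) 26 = \frac{5}{11} \cdot 26 = \frac{130}{11} \approx 11.818$)
$C + I = -421 + \frac{130}{11} = - \frac{4501}{11}$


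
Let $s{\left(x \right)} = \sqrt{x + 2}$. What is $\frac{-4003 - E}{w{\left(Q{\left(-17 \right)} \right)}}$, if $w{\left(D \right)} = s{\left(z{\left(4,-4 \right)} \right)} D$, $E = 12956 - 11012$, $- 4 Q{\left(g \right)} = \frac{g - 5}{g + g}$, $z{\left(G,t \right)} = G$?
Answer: $\frac{202198 \sqrt{6}}{33} \approx 15009.0$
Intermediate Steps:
$Q{\left(g \right)} = - \frac{-5 + g}{8 g}$ ($Q{\left(g \right)} = - \frac{\left(g - 5\right) \frac{1}{g + g}}{4} = - \frac{\left(-5 + g\right) \frac{1}{2 g}}{4} = - \frac{\frac{1}{2} \frac{1}{g} \left(-5 + g\right)}{4} = - \frac{-5 + g}{8 g}$)
$E = 1944$
$s{\left(x \right)} = \sqrt{2 + x}$
$w{\left(D \right)} = D \sqrt{6}$ ($w{\left(D \right)} = \sqrt{2 + 4} D = \sqrt{6} D = D \sqrt{6}$)
$\frac{-4003 - E}{w{\left(Q{\left(-17 \right)} \right)}} = \frac{-4003 - 1944}{\frac{5 - -17}{8 \left(-17\right)} \sqrt{6}} = \frac{-4003 - 1944}{\frac{1}{8} \left(- \frac{1}{17}\right) \left(5 + 17\right) \sqrt{6}} = - \frac{5947}{\frac{1}{8} \left(- \frac{1}{17}\right) 22 \sqrt{6}} = - \frac{5947}{\left(- \frac{11}{68}\right) \sqrt{6}} = - 5947 \left(- \frac{34 \sqrt{6}}{33}\right) = \frac{202198 \sqrt{6}}{33}$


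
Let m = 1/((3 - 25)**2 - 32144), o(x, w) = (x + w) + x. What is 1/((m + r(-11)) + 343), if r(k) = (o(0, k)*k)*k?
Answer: -31660/31280081 ≈ -0.0010121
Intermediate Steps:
o(x, w) = w + 2*x (o(x, w) = (w + x) + x = w + 2*x)
r(k) = k**3 (r(k) = ((k + 2*0)*k)*k = ((k + 0)*k)*k = (k*k)*k = k**2*k = k**3)
m = -1/31660 (m = 1/((-22)**2 - 32144) = 1/(484 - 32144) = 1/(-31660) = -1/31660 ≈ -3.1586e-5)
1/((m + r(-11)) + 343) = 1/((-1/31660 + (-11)**3) + 343) = 1/((-1/31660 - 1331) + 343) = 1/(-42139461/31660 + 343) = 1/(-31280081/31660) = -31660/31280081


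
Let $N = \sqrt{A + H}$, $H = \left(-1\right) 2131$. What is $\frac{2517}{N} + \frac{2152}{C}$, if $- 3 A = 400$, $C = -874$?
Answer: $- \frac{1076}{437} - \frac{2517 i \sqrt{20379}}{6793} \approx -2.4622 - 52.895 i$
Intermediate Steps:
$A = - \frac{400}{3}$ ($A = \left(- \frac{1}{3}\right) 400 = - \frac{400}{3} \approx -133.33$)
$H = -2131$
$N = \frac{i \sqrt{20379}}{3}$ ($N = \sqrt{- \frac{400}{3} - 2131} = \sqrt{- \frac{6793}{3}} = \frac{i \sqrt{20379}}{3} \approx 47.585 i$)
$\frac{2517}{N} + \frac{2152}{C} = \frac{2517}{\frac{1}{3} i \sqrt{20379}} + \frac{2152}{-874} = 2517 \left(- \frac{i \sqrt{20379}}{6793}\right) + 2152 \left(- \frac{1}{874}\right) = - \frac{2517 i \sqrt{20379}}{6793} - \frac{1076}{437} = - \frac{1076}{437} - \frac{2517 i \sqrt{20379}}{6793}$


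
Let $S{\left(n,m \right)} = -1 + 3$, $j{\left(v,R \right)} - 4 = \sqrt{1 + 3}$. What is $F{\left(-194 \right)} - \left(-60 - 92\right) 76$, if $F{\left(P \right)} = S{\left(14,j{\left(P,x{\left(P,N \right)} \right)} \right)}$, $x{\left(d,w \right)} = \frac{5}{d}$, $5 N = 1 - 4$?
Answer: $11554$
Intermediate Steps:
$N = - \frac{3}{5}$ ($N = \frac{1 - 4}{5} = \frac{1}{5} \left(-3\right) = - \frac{3}{5} \approx -0.6$)
$j{\left(v,R \right)} = 6$ ($j{\left(v,R \right)} = 4 + \sqrt{1 + 3} = 4 + \sqrt{4} = 4 + 2 = 6$)
$S{\left(n,m \right)} = 2$
$F{\left(P \right)} = 2$
$F{\left(-194 \right)} - \left(-60 - 92\right) 76 = 2 - \left(-60 - 92\right) 76 = 2 - \left(-152\right) 76 = 2 - -11552 = 2 + 11552 = 11554$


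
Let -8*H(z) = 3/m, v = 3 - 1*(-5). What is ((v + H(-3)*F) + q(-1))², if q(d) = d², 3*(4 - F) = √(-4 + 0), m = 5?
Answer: (174 + I)²/400 ≈ 75.688 + 0.87*I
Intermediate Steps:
v = 8 (v = 3 + 5 = 8)
H(z) = -3/40 (H(z) = -3/(8*5) = -⅛*⅗ = -3/40)
F = 4 - 2*I/3 (F = 4 - √(-4 + 0)/3 = 4 - 2*I/3 ≈ 4.0 - 0.66667*I)
((v + H(-3)*F) + q(-1))² = ((8 - 3*(4 - 2*I/3)/40) + (-1)²)² = ((8 + (-3/10 + I/20)) + 1)² = ((77/10 + I/20) + 1)² = (87/10 + I/20)²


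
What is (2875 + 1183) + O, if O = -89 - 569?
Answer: 3400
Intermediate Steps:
O = -658
(2875 + 1183) + O = (2875 + 1183) - 658 = 4058 - 658 = 3400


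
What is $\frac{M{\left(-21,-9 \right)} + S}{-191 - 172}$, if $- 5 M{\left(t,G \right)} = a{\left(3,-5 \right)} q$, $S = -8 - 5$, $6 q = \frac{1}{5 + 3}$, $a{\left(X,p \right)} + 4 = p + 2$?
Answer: $\frac{283}{7920} \approx 0.035732$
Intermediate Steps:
$a{\left(X,p \right)} = -2 + p$ ($a{\left(X,p \right)} = -4 + \left(p + 2\right) = -4 + \left(2 + p\right) = -2 + p$)
$q = \frac{1}{48}$ ($q = \frac{1}{6 \left(5 + 3\right)} = \frac{1}{6 \cdot 8} = \frac{1}{6} \cdot \frac{1}{8} = \frac{1}{48} \approx 0.020833$)
$S = -13$ ($S = -8 - 5 = -13$)
$M{\left(t,G \right)} = \frac{7}{240}$ ($M{\left(t,G \right)} = - \frac{\left(-2 - 5\right) \frac{1}{48}}{5} = - \frac{\left(-7\right) \frac{1}{48}}{5} = \left(- \frac{1}{5}\right) \left(- \frac{7}{48}\right) = \frac{7}{240}$)
$\frac{M{\left(-21,-9 \right)} + S}{-191 - 172} = \frac{\frac{7}{240} - 13}{-191 - 172} = - \frac{3113}{240 \left(-363\right)} = \left(- \frac{3113}{240}\right) \left(- \frac{1}{363}\right) = \frac{283}{7920}$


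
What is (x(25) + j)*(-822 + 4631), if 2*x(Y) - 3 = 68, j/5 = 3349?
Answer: 127833849/2 ≈ 6.3917e+7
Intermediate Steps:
j = 16745 (j = 5*3349 = 16745)
x(Y) = 71/2 (x(Y) = 3/2 + (½)*68 = 3/2 + 34 = 71/2)
(x(25) + j)*(-822 + 4631) = (71/2 + 16745)*(-822 + 4631) = (33561/2)*3809 = 127833849/2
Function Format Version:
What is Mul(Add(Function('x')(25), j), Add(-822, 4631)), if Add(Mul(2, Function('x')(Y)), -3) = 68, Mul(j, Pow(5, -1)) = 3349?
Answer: Rational(127833849, 2) ≈ 6.3917e+7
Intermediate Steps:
j = 16745 (j = Mul(5, 3349) = 16745)
Function('x')(Y) = Rational(71, 2) (Function('x')(Y) = Add(Rational(3, 2), Mul(Rational(1, 2), 68)) = Add(Rational(3, 2), 34) = Rational(71, 2))
Mul(Add(Function('x')(25), j), Add(-822, 4631)) = Mul(Add(Rational(71, 2), 16745), Add(-822, 4631)) = Mul(Rational(33561, 2), 3809) = Rational(127833849, 2)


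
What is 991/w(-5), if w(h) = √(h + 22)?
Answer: 991*√17/17 ≈ 240.35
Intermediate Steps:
w(h) = √(22 + h)
991/w(-5) = 991/(√(22 - 5)) = 991/(√17) = 991*(√17/17) = 991*√17/17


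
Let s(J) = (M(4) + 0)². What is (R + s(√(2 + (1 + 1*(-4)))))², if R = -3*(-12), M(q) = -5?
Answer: 3721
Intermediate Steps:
R = 36
s(J) = 25 (s(J) = (-5 + 0)² = (-5)² = 25)
(R + s(√(2 + (1 + 1*(-4)))))² = (36 + 25)² = 61² = 3721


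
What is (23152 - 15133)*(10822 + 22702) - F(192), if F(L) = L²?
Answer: 268792092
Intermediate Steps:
(23152 - 15133)*(10822 + 22702) - F(192) = (23152 - 15133)*(10822 + 22702) - 1*192² = 8019*33524 - 1*36864 = 268828956 - 36864 = 268792092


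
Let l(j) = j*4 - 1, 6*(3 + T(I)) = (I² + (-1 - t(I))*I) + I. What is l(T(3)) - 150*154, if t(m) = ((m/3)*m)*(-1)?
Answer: -23101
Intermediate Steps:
t(m) = -m²/3 (t(m) = ((m*(⅓))*m)*(-1) = ((m/3)*m)*(-1) = (m²/3)*(-1) = -m²/3)
T(I) = -3 + I/6 + I²/6 + I*(-1 + I²/3)/6 (T(I) = -3 + ((I² + (-1 - (-1)*I²/3)*I) + I)/6 = -3 + ((I² + (-1 + I²/3)*I) + I)/6 = -3 + ((I² + I*(-1 + I²/3)) + I)/6 = -3 + (I + I² + I*(-1 + I²/3))/6 = -3 + (I/6 + I²/6 + I*(-1 + I²/3)/6) = -3 + I/6 + I²/6 + I*(-1 + I²/3)/6)
l(j) = -1 + 4*j (l(j) = 4*j - 1 = -1 + 4*j)
l(T(3)) - 150*154 = (-1 + 4*(-3 + (⅙)*3² + (1/18)*3³)) - 150*154 = (-1 + 4*(-3 + (⅙)*9 + (1/18)*27)) - 23100 = (-1 + 4*(-3 + 3/2 + 3/2)) - 23100 = (-1 + 4*0) - 23100 = (-1 + 0) - 23100 = -1 - 23100 = -23101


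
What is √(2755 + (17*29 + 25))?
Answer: √3273 ≈ 57.210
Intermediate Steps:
√(2755 + (17*29 + 25)) = √(2755 + (493 + 25)) = √(2755 + 518) = √3273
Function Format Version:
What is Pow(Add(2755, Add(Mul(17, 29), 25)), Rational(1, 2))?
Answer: Pow(3273, Rational(1, 2)) ≈ 57.210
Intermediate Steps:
Pow(Add(2755, Add(Mul(17, 29), 25)), Rational(1, 2)) = Pow(Add(2755, Add(493, 25)), Rational(1, 2)) = Pow(Add(2755, 518), Rational(1, 2)) = Pow(3273, Rational(1, 2))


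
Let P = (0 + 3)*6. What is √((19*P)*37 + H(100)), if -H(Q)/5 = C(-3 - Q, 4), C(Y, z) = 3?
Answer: √12639 ≈ 112.42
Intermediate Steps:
H(Q) = -15 (H(Q) = -5*3 = -15)
P = 18 (P = 3*6 = 18)
√((19*P)*37 + H(100)) = √((19*18)*37 - 15) = √(342*37 - 15) = √(12654 - 15) = √12639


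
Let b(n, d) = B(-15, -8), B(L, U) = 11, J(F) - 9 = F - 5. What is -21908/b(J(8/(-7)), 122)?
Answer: -21908/11 ≈ -1991.6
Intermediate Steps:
J(F) = 4 + F (J(F) = 9 + (F - 5) = 9 + (-5 + F) = 4 + F)
b(n, d) = 11
-21908/b(J(8/(-7)), 122) = -21908/11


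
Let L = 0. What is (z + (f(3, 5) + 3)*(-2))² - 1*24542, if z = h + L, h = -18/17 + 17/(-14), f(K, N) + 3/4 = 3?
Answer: -345228862/14161 ≈ -24379.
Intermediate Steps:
f(K, N) = 9/4 (f(K, N) = -¾ + 3 = 9/4)
h = -541/238 (h = -18*1/17 + 17*(-1/14) = -18/17 - 17/14 = -541/238 ≈ -2.2731)
z = -541/238 (z = -541/238 + 0 = -541/238 ≈ -2.2731)
(z + (f(3, 5) + 3)*(-2))² - 1*24542 = (-541/238 + (9/4 + 3)*(-2))² - 1*24542 = (-541/238 + (21/4)*(-2))² - 24542 = (-541/238 - 21/2)² - 24542 = (-1520/119)² - 24542 = 2310400/14161 - 24542 = -345228862/14161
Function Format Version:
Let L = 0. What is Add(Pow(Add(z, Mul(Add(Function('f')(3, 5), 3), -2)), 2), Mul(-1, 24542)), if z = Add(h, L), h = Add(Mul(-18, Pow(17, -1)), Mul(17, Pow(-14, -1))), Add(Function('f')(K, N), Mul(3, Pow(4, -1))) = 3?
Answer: Rational(-345228862, 14161) ≈ -24379.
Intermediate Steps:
Function('f')(K, N) = Rational(9, 4) (Function('f')(K, N) = Add(Rational(-3, 4), 3) = Rational(9, 4))
h = Rational(-541, 238) (h = Add(Mul(-18, Rational(1, 17)), Mul(17, Rational(-1, 14))) = Add(Rational(-18, 17), Rational(-17, 14)) = Rational(-541, 238) ≈ -2.2731)
z = Rational(-541, 238) (z = Add(Rational(-541, 238), 0) = Rational(-541, 238) ≈ -2.2731)
Add(Pow(Add(z, Mul(Add(Function('f')(3, 5), 3), -2)), 2), Mul(-1, 24542)) = Add(Pow(Add(Rational(-541, 238), Mul(Add(Rational(9, 4), 3), -2)), 2), Mul(-1, 24542)) = Add(Pow(Add(Rational(-541, 238), Mul(Rational(21, 4), -2)), 2), -24542) = Add(Pow(Add(Rational(-541, 238), Rational(-21, 2)), 2), -24542) = Add(Pow(Rational(-1520, 119), 2), -24542) = Add(Rational(2310400, 14161), -24542) = Rational(-345228862, 14161)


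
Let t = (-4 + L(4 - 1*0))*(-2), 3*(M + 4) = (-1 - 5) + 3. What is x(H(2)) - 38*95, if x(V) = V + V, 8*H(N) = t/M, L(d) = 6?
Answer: -18049/5 ≈ -3609.8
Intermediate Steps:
M = -5 (M = -4 + ((-1 - 5) + 3)/3 = -4 + (-6 + 3)/3 = -4 + (⅓)*(-3) = -4 - 1 = -5)
t = -4 (t = (-4 + 6)*(-2) = 2*(-2) = -4)
H(N) = ⅒ (H(N) = (-4/(-5))/8 = (-4*(-⅕))/8 = (⅛)*(⅘) = ⅒)
x(V) = 2*V
x(H(2)) - 38*95 = 2*(⅒) - 38*95 = ⅕ - 3610 = -18049/5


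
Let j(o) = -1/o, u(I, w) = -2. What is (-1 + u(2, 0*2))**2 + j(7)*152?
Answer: -89/7 ≈ -12.714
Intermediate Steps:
(-1 + u(2, 0*2))**2 + j(7)*152 = (-1 - 2)**2 - 1/7*152 = (-3)**2 - 1*1/7*152 = 9 - 1/7*152 = 9 - 152/7 = -89/7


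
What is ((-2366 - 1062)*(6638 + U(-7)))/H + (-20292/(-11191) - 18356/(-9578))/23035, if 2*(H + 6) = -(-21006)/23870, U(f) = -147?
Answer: 34510654022594000630798/8623327983024495 ≈ 4.0020e+6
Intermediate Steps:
H = -132717/23870 (H = -6 + (-(-21006)/23870)/2 = -6 + (-1*(-10503/11935))/2 = -6 + (½)*(10503/11935) = -6 + 10503/23870 = -132717/23870 ≈ -5.5600)
((-2366 - 1062)*(6638 + U(-7)))/H + (-20292/(-11191) - 18356/(-9578))/23035 = ((-2366 - 1062)*(6638 - 147))/(-132717/23870) + (-20292/(-11191) - 18356/(-9578))/23035 = -3428*6491*(-23870/132717) + (-20292*(-1/11191) - 18356*(-1/9578))*(1/23035) = -22251148*(-23870/132717) + (1068/589 + 9178/4789)*(1/23035) = 531134902760/132717 + (10520494/2820721)*(1/23035) = 531134902760/132717 + 10520494/64975308235 = 34510654022594000630798/8623327983024495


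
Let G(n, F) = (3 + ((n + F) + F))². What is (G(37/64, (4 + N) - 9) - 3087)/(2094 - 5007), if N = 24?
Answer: 1854477/3977216 ≈ 0.46628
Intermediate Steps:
G(n, F) = (3 + n + 2*F)² (G(n, F) = (3 + ((F + n) + F))² = (3 + (n + 2*F))² = (3 + n + 2*F)²)
(G(37/64, (4 + N) - 9) - 3087)/(2094 - 5007) = ((3 + 37/64 + 2*((4 + 24) - 9))² - 3087)/(2094 - 5007) = ((3 + 37*(1/64) + 2*(28 - 9))² - 3087)/(-2913) = ((3 + 37/64 + 2*19)² - 3087)*(-1/2913) = ((3 + 37/64 + 38)² - 3087)*(-1/2913) = ((2661/64)² - 3087)*(-1/2913) = (7080921/4096 - 3087)*(-1/2913) = -5563431/4096*(-1/2913) = 1854477/3977216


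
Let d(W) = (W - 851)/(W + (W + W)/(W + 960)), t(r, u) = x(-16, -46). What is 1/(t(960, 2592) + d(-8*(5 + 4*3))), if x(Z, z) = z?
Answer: -2006/77753 ≈ -0.025800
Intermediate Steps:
t(r, u) = -46
d(W) = (-851 + W)/(W + 2*W/(960 + W)) (d(W) = (-851 + W)/(W + (2*W)/(960 + W)) = (-851 + W)/(W + 2*W/(960 + W)))
1/(t(960, 2592) + d(-8*(5 + 4*3))) = 1/(-46 + (-816960 + (-8*(5 + 4*3))² + 109*(-8*(5 + 4*3)))/(((-8*(5 + 4*3)))*(962 - 8*(5 + 4*3)))) = 1/(-46 + (-816960 + (-8*(5 + 12))² + 109*(-8*(5 + 12)))/(((-8*(5 + 12)))*(962 - 8*(5 + 12)))) = 1/(-46 + (-816960 + (-8*17)² + 109*(-8*17))/(((-8*17))*(962 - 8*17))) = 1/(-46 + (-816960 + (-136)² + 109*(-136))/((-136)*(962 - 136))) = 1/(-46 - 1/136*(-816960 + 18496 - 14824)/826) = 1/(-46 - 1/136*1/826*(-813288)) = 1/(-46 + 14523/2006) = 1/(-77753/2006) = -2006/77753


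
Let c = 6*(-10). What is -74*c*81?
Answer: 359640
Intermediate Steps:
c = -60
-74*c*81 = -74*(-60)*81 = 4440*81 = 359640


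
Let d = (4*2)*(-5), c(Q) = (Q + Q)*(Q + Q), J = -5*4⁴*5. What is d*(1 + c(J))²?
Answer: -1073741837107200040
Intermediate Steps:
J = -6400 (J = -5*256*5 = -1280*5 = -6400)
c(Q) = 4*Q² (c(Q) = (2*Q)*(2*Q) = 4*Q²)
d = -40 (d = 8*(-5) = -40)
d*(1 + c(J))² = -40*(1 + 4*(-6400)²)² = -40*(1 + 4*40960000)² = -40*(1 + 163840000)² = -40*163840001² = -40*26843545927680001 = -1073741837107200040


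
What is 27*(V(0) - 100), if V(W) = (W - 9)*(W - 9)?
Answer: -513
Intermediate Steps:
V(W) = (-9 + W)² (V(W) = (-9 + W)*(-9 + W) = (-9 + W)²)
27*(V(0) - 100) = 27*((-9 + 0)² - 100) = 27*((-9)² - 100) = 27*(81 - 100) = 27*(-19) = -513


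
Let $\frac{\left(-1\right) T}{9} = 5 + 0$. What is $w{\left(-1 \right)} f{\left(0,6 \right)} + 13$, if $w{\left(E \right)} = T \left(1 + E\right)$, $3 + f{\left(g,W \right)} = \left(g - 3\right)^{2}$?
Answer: $13$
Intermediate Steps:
$f{\left(g,W \right)} = -3 + \left(-3 + g\right)^{2}$ ($f{\left(g,W \right)} = -3 + \left(g - 3\right)^{2} = -3 + \left(-3 + g\right)^{2}$)
$T = -45$ ($T = - 9 \left(5 + 0\right) = \left(-9\right) 5 = -45$)
$w{\left(E \right)} = -45 - 45 E$ ($w{\left(E \right)} = - 45 \left(1 + E\right) = -45 - 45 E$)
$w{\left(-1 \right)} f{\left(0,6 \right)} + 13 = \left(-45 - -45\right) \left(-3 + \left(-3 + 0\right)^{2}\right) + 13 = \left(-45 + 45\right) \left(-3 + \left(-3\right)^{2}\right) + 13 = 0 \left(-3 + 9\right) + 13 = 0 \cdot 6 + 13 = 0 + 13 = 13$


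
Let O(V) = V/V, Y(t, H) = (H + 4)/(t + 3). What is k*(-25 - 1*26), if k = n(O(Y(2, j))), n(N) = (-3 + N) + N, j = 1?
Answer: 51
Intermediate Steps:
Y(t, H) = (4 + H)/(3 + t)
O(V) = 1
n(N) = -3 + 2*N
k = -1 (k = -3 + 2*1 = -3 + 2 = -1)
k*(-25 - 1*26) = -(-25 - 1*26) = -(-25 - 26) = -1*(-51) = 51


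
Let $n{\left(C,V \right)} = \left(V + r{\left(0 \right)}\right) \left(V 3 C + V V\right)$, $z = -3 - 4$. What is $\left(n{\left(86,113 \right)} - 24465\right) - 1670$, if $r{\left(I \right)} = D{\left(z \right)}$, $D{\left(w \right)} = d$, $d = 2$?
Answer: $4795010$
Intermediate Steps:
$z = -7$ ($z = -3 - 4 = -7$)
$D{\left(w \right)} = 2$
$r{\left(I \right)} = 2$
$n{\left(C,V \right)} = \left(2 + V\right) \left(V^{2} + 3 C V\right)$ ($n{\left(C,V \right)} = \left(V + 2\right) \left(V 3 C + V V\right) = \left(2 + V\right) \left(3 V C + V^{2}\right) = \left(2 + V\right) \left(3 C V + V^{2}\right) = \left(2 + V\right) \left(V^{2} + 3 C V\right)$)
$\left(n{\left(86,113 \right)} - 24465\right) - 1670 = \left(113 \left(113^{2} + 2 \cdot 113 + 6 \cdot 86 + 3 \cdot 86 \cdot 113\right) - 24465\right) - 1670 = \left(113 \left(12769 + 226 + 516 + 29154\right) - 24465\right) - 1670 = \left(113 \cdot 42665 - 24465\right) - 1670 = \left(4821145 - 24465\right) - 1670 = 4796680 - 1670 = 4795010$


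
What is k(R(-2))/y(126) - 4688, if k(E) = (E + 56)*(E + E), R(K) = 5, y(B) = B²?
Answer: -37213039/7938 ≈ -4688.0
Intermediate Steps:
k(E) = 2*E*(56 + E) (k(E) = (56 + E)*(2*E) = 2*E*(56 + E))
k(R(-2))/y(126) - 4688 = (2*5*(56 + 5))/(126²) - 4688 = (2*5*61)/15876 - 4688 = 610*(1/15876) - 4688 = 305/7938 - 4688 = -37213039/7938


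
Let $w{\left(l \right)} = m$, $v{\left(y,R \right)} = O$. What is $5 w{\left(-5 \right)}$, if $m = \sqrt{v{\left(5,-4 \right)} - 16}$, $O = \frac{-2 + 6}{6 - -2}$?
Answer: $\frac{5 i \sqrt{62}}{2} \approx 19.685 i$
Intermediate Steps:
$O = \frac{1}{2}$ ($O = \frac{4}{6 + \left(-3 + 5\right)} = \frac{4}{6 + 2} = \frac{4}{8} = 4 \cdot \frac{1}{8} = \frac{1}{2} \approx 0.5$)
$v{\left(y,R \right)} = \frac{1}{2}$
$m = \frac{i \sqrt{62}}{2}$ ($m = \sqrt{\frac{1}{2} - 16} = \sqrt{- \frac{31}{2}} = \frac{i \sqrt{62}}{2} \approx 3.937 i$)
$w{\left(l \right)} = \frac{i \sqrt{62}}{2}$
$5 w{\left(-5 \right)} = 5 \frac{i \sqrt{62}}{2} = \frac{5 i \sqrt{62}}{2}$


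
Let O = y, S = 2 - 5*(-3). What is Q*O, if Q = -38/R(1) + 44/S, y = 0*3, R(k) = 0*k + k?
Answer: 0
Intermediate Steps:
R(k) = k (R(k) = 0 + k = k)
S = 17 (S = 2 + 15 = 17)
y = 0
Q = -602/17 (Q = -38/1 + 44/17 = -38*1 + 44*(1/17) = -38 + 44/17 = -602/17 ≈ -35.412)
O = 0
Q*O = -602/17*0 = 0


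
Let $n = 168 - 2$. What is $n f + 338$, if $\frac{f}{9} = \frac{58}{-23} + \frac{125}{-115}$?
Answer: $- \frac{116228}{23} \approx -5053.4$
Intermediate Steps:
$n = 166$ ($n = 168 - 2 = 166$)
$f = - \frac{747}{23}$ ($f = 9 \left(\frac{58}{-23} + \frac{125}{-115}\right) = 9 \left(58 \left(- \frac{1}{23}\right) + 125 \left(- \frac{1}{115}\right)\right) = 9 \left(- \frac{58}{23} - \frac{25}{23}\right) = 9 \left(- \frac{83}{23}\right) = - \frac{747}{23} \approx -32.478$)
$n f + 338 = 166 \left(- \frac{747}{23}\right) + 338 = - \frac{124002}{23} + 338 = - \frac{116228}{23}$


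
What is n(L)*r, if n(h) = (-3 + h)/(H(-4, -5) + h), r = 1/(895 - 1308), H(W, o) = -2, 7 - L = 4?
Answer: 0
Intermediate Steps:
L = 3 (L = 7 - 1*4 = 7 - 4 = 3)
r = -1/413 (r = 1/(-413) = -1/413 ≈ -0.0024213)
n(h) = (-3 + h)/(-2 + h)
n(L)*r = ((-3 + 3)/(-2 + 3))*(-1/413) = (0/1)*(-1/413) = (1*0)*(-1/413) = 0*(-1/413) = 0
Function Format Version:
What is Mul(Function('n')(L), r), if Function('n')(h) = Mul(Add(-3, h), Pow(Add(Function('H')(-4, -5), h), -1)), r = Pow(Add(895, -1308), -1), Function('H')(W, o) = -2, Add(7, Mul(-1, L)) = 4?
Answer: 0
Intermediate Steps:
L = 3 (L = Add(7, Mul(-1, 4)) = Add(7, -4) = 3)
r = Rational(-1, 413) (r = Pow(-413, -1) = Rational(-1, 413) ≈ -0.0024213)
Function('n')(h) = Mul(Pow(Add(-2, h), -1), Add(-3, h)) (Function('n')(h) = Mul(Add(-3, h), Pow(Add(-2, h), -1)) = Mul(Pow(Add(-2, h), -1), Add(-3, h)))
Mul(Function('n')(L), r) = Mul(Mul(Pow(Add(-2, 3), -1), Add(-3, 3)), Rational(-1, 413)) = Mul(Mul(Pow(1, -1), 0), Rational(-1, 413)) = Mul(Mul(1, 0), Rational(-1, 413)) = Mul(0, Rational(-1, 413)) = 0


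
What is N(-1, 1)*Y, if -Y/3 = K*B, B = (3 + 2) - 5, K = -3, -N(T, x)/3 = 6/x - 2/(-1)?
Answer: 0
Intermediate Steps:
N(T, x) = -6 - 18/x (N(T, x) = -3*(6/x - 2/(-1)) = -3*(6/x - 2*(-1)) = -3*(6/x + 2) = -3*(2 + 6/x) = -6 - 18/x)
B = 0 (B = 5 - 5 = 0)
Y = 0 (Y = -(-9)*0 = -3*0 = 0)
N(-1, 1)*Y = (-6 - 18/1)*0 = (-6 - 18*1)*0 = (-6 - 18)*0 = -24*0 = 0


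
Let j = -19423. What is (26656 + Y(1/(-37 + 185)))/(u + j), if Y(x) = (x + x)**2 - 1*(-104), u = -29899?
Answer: -146537761/270087272 ≈ -0.54256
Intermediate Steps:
Y(x) = 104 + 4*x**2 (Y(x) = (2*x)**2 + 104 = 4*x**2 + 104 = 104 + 4*x**2)
(26656 + Y(1/(-37 + 185)))/(u + j) = (26656 + (104 + 4*(1/(-37 + 185))**2))/(-29899 - 19423) = (26656 + (104 + 4*(1/148)**2))/(-49322) = (26656 + (104 + 4*(1/148)**2))*(-1/49322) = (26656 + (104 + 4*(1/21904)))*(-1/49322) = (26656 + (104 + 1/5476))*(-1/49322) = (26656 + 569505/5476)*(-1/49322) = (146537761/5476)*(-1/49322) = -146537761/270087272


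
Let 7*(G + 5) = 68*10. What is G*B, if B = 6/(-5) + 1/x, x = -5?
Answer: -129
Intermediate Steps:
G = 645/7 (G = -5 + (68*10)/7 = -5 + (⅐)*680 = -5 + 680/7 = 645/7 ≈ 92.143)
B = -7/5 (B = 6/(-5) + 1/(-5) = 6*(-⅕) + 1*(-⅕) = -6/5 - ⅕ = -7/5 ≈ -1.4000)
G*B = (645/7)*(-7/5) = -129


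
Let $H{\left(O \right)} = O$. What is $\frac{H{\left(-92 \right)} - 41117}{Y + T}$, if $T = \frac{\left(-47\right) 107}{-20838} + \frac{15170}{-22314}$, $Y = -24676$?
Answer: $\frac{456222025014}{273191165633} \approx 1.67$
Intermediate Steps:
$T = - \frac{33982559}{77496522}$ ($T = \left(-5029\right) \left(- \frac{1}{20838}\right) + 15170 \left(- \frac{1}{22314}\right) = \frac{5029}{20838} - \frac{7585}{11157} = - \frac{33982559}{77496522} \approx -0.4385$)
$\frac{H{\left(-92 \right)} - 41117}{Y + T} = \frac{-92 - 41117}{-24676 - \frac{33982559}{77496522}} = - \frac{41209}{- \frac{1912338159431}{77496522}} = \left(-41209\right) \left(- \frac{77496522}{1912338159431}\right) = \frac{456222025014}{273191165633}$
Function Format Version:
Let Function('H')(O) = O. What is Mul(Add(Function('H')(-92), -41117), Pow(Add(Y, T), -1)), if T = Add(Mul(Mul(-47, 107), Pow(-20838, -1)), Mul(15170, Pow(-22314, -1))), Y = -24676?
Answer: Rational(456222025014, 273191165633) ≈ 1.6700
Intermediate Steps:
T = Rational(-33982559, 77496522) (T = Add(Mul(-5029, Rational(-1, 20838)), Mul(15170, Rational(-1, 22314))) = Add(Rational(5029, 20838), Rational(-7585, 11157)) = Rational(-33982559, 77496522) ≈ -0.43850)
Mul(Add(Function('H')(-92), -41117), Pow(Add(Y, T), -1)) = Mul(Add(-92, -41117), Pow(Add(-24676, Rational(-33982559, 77496522)), -1)) = Mul(-41209, Pow(Rational(-1912338159431, 77496522), -1)) = Mul(-41209, Rational(-77496522, 1912338159431)) = Rational(456222025014, 273191165633)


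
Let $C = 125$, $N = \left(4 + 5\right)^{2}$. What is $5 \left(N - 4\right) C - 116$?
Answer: $48009$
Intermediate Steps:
$N = 81$ ($N = 9^{2} = 81$)
$5 \left(N - 4\right) C - 116 = 5 \left(81 - 4\right) 125 - 116 = 5 \cdot 77 \cdot 125 - 116 = 385 \cdot 125 - 116 = 48125 - 116 = 48009$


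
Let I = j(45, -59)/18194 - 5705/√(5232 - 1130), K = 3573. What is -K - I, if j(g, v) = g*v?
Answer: -65004507/18194 + 815*√4102/586 ≈ -3483.8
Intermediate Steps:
I = -2655/18194 - 815*√4102/586 (I = (45*(-59))/18194 - 5705/√(5232 - 1130) = -2655*1/18194 - 5705*√4102/4102 = -2655/18194 - 815*√4102/586 ≈ -89.221)
-K - I = -1*3573 - (-2655/18194 - 815*√4102/586) = -3573 + (2655/18194 + 815*√4102/586) = -65004507/18194 + 815*√4102/586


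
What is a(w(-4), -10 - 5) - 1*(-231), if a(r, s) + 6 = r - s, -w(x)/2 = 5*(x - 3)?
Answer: 310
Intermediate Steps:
w(x) = 30 - 10*x (w(x) = -10*(x - 3) = -10*(-3 + x) = -2*(-15 + 5*x) = 30 - 10*x)
a(r, s) = -6 + r - s (a(r, s) = -6 + (r - s) = -6 + r - s)
a(w(-4), -10 - 5) - 1*(-231) = (-6 + (30 - 10*(-4)) - (-10 - 5)) - 1*(-231) = (-6 + (30 + 40) - 1*(-15)) + 231 = (-6 + 70 + 15) + 231 = 79 + 231 = 310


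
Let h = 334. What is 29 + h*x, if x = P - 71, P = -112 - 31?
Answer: -71447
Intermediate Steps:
P = -143
x = -214 (x = -143 - 71 = -214)
29 + h*x = 29 + 334*(-214) = 29 - 71476 = -71447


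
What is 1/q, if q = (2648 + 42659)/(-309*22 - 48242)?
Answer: -55040/45307 ≈ -1.2148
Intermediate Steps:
q = -45307/55040 (q = 45307/(-6798 - 48242) = 45307/(-55040) = 45307*(-1/55040) = -45307/55040 ≈ -0.82316)
1/q = 1/(-45307/55040) = -55040/45307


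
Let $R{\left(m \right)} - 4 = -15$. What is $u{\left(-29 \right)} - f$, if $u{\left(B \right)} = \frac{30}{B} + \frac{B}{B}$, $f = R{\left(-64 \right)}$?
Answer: $\frac{318}{29} \approx 10.966$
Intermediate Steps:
$R{\left(m \right)} = -11$ ($R{\left(m \right)} = 4 - 15 = -11$)
$f = -11$
$u{\left(B \right)} = 1 + \frac{30}{B}$ ($u{\left(B \right)} = \frac{30}{B} + 1 = 1 + \frac{30}{B}$)
$u{\left(-29 \right)} - f = \frac{30 - 29}{-29} - -11 = \left(- \frac{1}{29}\right) 1 + 11 = - \frac{1}{29} + 11 = \frac{318}{29}$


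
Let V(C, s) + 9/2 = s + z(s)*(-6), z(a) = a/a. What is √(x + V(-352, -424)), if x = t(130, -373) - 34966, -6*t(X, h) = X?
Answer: I*√1275198/6 ≈ 188.21*I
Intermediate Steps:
z(a) = 1
t(X, h) = -X/6
V(C, s) = -21/2 + s (V(C, s) = -9/2 + (s + 1*(-6)) = -9/2 + (s - 6) = -9/2 + (-6 + s) = -21/2 + s)
x = -104963/3 (x = -⅙*130 - 34966 = -65/3 - 34966 = -104963/3 ≈ -34988.)
√(x + V(-352, -424)) = √(-104963/3 + (-21/2 - 424)) = √(-104963/3 - 869/2) = √(-212533/6) = I*√1275198/6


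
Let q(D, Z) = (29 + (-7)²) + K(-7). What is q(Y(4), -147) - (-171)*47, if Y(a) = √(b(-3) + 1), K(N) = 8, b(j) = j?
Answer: 8123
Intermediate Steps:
Y(a) = I*√2 (Y(a) = √(-3 + 1) = √(-2) = I*√2)
q(D, Z) = 86 (q(D, Z) = (29 + (-7)²) + 8 = (29 + 49) + 8 = 78 + 8 = 86)
q(Y(4), -147) - (-171)*47 = 86 - (-171)*47 = 86 - 1*(-8037) = 86 + 8037 = 8123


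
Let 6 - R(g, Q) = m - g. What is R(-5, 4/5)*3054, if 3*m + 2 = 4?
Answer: 1018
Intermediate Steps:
m = 2/3 (m = -2/3 + (1/3)*4 = -2/3 + 4/3 = 2/3 ≈ 0.66667)
R(g, Q) = 16/3 + g (R(g, Q) = 6 - (2/3 - g) = 6 + (-2/3 + g) = 16/3 + g)
R(-5, 4/5)*3054 = (16/3 - 5)*3054 = (1/3)*3054 = 1018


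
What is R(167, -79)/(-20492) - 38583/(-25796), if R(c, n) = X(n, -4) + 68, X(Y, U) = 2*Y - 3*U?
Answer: 198163731/132152908 ≈ 1.4995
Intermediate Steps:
X(Y, U) = -3*U + 2*Y
R(c, n) = 80 + 2*n (R(c, n) = (-3*(-4) + 2*n) + 68 = (12 + 2*n) + 68 = 80 + 2*n)
R(167, -79)/(-20492) - 38583/(-25796) = (80 + 2*(-79))/(-20492) - 38583/(-25796) = (80 - 158)*(-1/20492) - 38583*(-1/25796) = -78*(-1/20492) + 38583/25796 = 39/10246 + 38583/25796 = 198163731/132152908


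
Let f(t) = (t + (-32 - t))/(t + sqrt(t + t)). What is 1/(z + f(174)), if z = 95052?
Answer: 88897209/8449840970852 - sqrt(87)/4224920485426 ≈ 1.0521e-5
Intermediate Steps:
f(t) = -32/(t + sqrt(2)*sqrt(t)) (f(t) = -32/(t + sqrt(2*t)) = -32/(t + sqrt(2)*sqrt(t)))
1/(z + f(174)) = 1/(95052 - 32/(174 + sqrt(2)*sqrt(174))) = 1/(95052 - 32/(174 + 2*sqrt(87)))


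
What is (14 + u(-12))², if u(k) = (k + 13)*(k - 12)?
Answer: 100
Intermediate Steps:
u(k) = (-12 + k)*(13 + k) (u(k) = (13 + k)*(-12 + k) = (-12 + k)*(13 + k))
(14 + u(-12))² = (14 + (-156 - 12 + (-12)²))² = (14 + (-156 - 12 + 144))² = (14 - 24)² = (-10)² = 100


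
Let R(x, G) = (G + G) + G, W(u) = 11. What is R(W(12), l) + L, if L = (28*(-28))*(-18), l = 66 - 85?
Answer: 14055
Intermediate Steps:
l = -19
L = 14112 (L = -784*(-18) = 14112)
R(x, G) = 3*G (R(x, G) = 2*G + G = 3*G)
R(W(12), l) + L = 3*(-19) + 14112 = -57 + 14112 = 14055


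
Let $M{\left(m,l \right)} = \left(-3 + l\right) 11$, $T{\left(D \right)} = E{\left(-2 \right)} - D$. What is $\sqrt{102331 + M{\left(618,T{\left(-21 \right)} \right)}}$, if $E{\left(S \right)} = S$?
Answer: $\sqrt{102507} \approx 320.17$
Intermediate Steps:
$T{\left(D \right)} = -2 - D$
$M{\left(m,l \right)} = -33 + 11 l$
$\sqrt{102331 + M{\left(618,T{\left(-21 \right)} \right)}} = \sqrt{102331 - \left(33 - 11 \left(-2 - -21\right)\right)} = \sqrt{102331 - \left(33 - 11 \left(-2 + 21\right)\right)} = \sqrt{102331 + \left(-33 + 11 \cdot 19\right)} = \sqrt{102331 + \left(-33 + 209\right)} = \sqrt{102331 + 176} = \sqrt{102507}$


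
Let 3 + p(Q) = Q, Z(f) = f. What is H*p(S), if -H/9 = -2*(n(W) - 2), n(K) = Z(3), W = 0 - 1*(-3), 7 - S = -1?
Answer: 90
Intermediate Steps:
S = 8 (S = 7 - 1*(-1) = 7 + 1 = 8)
W = 3 (W = 0 + 3 = 3)
n(K) = 3
p(Q) = -3 + Q
H = 18 (H = -(-18)*(3 - 2) = -(-18) = -9*(-2) = 18)
H*p(S) = 18*(-3 + 8) = 18*5 = 90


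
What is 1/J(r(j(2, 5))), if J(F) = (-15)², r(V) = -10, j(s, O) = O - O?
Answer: 1/225 ≈ 0.0044444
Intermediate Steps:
j(s, O) = 0
J(F) = 225
1/J(r(j(2, 5))) = 1/225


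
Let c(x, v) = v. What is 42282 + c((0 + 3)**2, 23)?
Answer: 42305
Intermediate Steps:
42282 + c((0 + 3)**2, 23) = 42282 + 23 = 42305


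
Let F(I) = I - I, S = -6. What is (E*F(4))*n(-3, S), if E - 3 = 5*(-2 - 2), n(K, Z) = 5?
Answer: 0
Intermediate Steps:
F(I) = 0
E = -17 (E = 3 + 5*(-2 - 2) = 3 + 5*(-4) = 3 - 20 = -17)
(E*F(4))*n(-3, S) = -17*0*5 = 0*5 = 0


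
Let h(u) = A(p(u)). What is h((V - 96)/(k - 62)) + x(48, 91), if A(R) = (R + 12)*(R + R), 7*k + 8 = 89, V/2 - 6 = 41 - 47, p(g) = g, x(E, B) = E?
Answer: 12577584/124609 ≈ 100.94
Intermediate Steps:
V = 0 (V = 12 + 2*(41 - 47) = 12 + 2*(-6) = 12 - 12 = 0)
k = 81/7 (k = -8/7 + (1/7)*89 = -8/7 + 89/7 = 81/7 ≈ 11.571)
A(R) = 2*R*(12 + R) (A(R) = (12 + R)*(2*R) = 2*R*(12 + R))
h(u) = 2*u*(12 + u)
h((V - 96)/(k - 62)) + x(48, 91) = 2*((0 - 96)/(81/7 - 62))*(12 + (0 - 96)/(81/7 - 62)) + 48 = 2*(-96/(-353/7))*(12 - 96/(-353/7)) + 48 = 2*(-96*(-7/353))*(12 - 96*(-7/353)) + 48 = 2*(672/353)*(12 + 672/353) + 48 = 2*(672/353)*(4908/353) + 48 = 6596352/124609 + 48 = 12577584/124609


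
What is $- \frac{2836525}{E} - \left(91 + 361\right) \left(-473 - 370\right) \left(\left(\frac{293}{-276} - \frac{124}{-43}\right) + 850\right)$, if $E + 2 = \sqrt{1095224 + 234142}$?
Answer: $\frac{213365637132825800}{657369509} - \frac{2836525 \sqrt{1329366}}{1329362} \approx 3.2457 \cdot 10^{8}$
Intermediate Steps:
$E = -2 + \sqrt{1329366}$ ($E = -2 + \sqrt{1095224 + 234142} = -2 + \sqrt{1329366} \approx 1151.0$)
$- \frac{2836525}{E} - \left(91 + 361\right) \left(-473 - 370\right) \left(\left(\frac{293}{-276} - \frac{124}{-43}\right) + 850\right) = - \frac{2836525}{-2 + \sqrt{1329366}} - \left(91 + 361\right) \left(-473 - 370\right) \left(\left(\frac{293}{-276} - \frac{124}{-43}\right) + 850\right) = - \frac{2836525}{-2 + \sqrt{1329366}} - 452 \left(-843\right) \left(\left(293 \left(- \frac{1}{276}\right) - - \frac{124}{43}\right) + 850\right) = - \frac{2836525}{-2 + \sqrt{1329366}} - - 381036 \left(\left(- \frac{293}{276} + \frac{124}{43}\right) + 850\right) = - \frac{2836525}{-2 + \sqrt{1329366}} - - 381036 \left(\frac{21625}{11868} + 850\right) = - \frac{2836525}{-2 + \sqrt{1329366}} - \left(-381036\right) \frac{10109425}{11868} = - \frac{2836525}{-2 + \sqrt{1329366}} - - \frac{321004572025}{989} = - \frac{2836525}{-2 + \sqrt{1329366}} + \frac{321004572025}{989} = \frac{321004572025}{989} - \frac{2836525}{-2 + \sqrt{1329366}}$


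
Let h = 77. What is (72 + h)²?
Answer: 22201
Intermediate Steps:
(72 + h)² = (72 + 77)² = 149² = 22201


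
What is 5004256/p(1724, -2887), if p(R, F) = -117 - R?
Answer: -5004256/1841 ≈ -2718.2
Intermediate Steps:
5004256/p(1724, -2887) = 5004256/(-117 - 1*1724) = 5004256/(-117 - 1724) = 5004256/(-1841) = 5004256*(-1/1841) = -5004256/1841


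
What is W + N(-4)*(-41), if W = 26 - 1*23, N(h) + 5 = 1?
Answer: 167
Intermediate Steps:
N(h) = -4 (N(h) = -5 + 1 = -4)
W = 3 (W = 26 - 23 = 3)
W + N(-4)*(-41) = 3 - 4*(-41) = 3 + 164 = 167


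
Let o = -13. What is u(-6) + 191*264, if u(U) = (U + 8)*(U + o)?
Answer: 50386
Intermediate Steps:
u(U) = (-13 + U)*(8 + U) (u(U) = (U + 8)*(U - 13) = (8 + U)*(-13 + U) = (-13 + U)*(8 + U))
u(-6) + 191*264 = (-104 + (-6)² - 5*(-6)) + 191*264 = (-104 + 36 + 30) + 50424 = -38 + 50424 = 50386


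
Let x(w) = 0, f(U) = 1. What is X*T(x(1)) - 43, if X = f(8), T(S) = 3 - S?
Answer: -40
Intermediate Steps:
X = 1
X*T(x(1)) - 43 = 1*(3 - 1*0) - 43 = 1*(3 + 0) - 43 = 1*3 - 43 = 3 - 43 = -40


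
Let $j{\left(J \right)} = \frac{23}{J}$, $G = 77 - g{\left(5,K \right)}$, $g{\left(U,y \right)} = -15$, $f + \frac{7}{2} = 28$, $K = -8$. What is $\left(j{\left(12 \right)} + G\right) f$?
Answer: $\frac{55223}{24} \approx 2301.0$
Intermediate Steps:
$f = \frac{49}{2}$ ($f = - \frac{7}{2} + 28 = \frac{49}{2} \approx 24.5$)
$G = 92$ ($G = 77 - -15 = 77 + 15 = 92$)
$\left(j{\left(12 \right)} + G\right) f = \left(\frac{23}{12} + 92\right) \frac{49}{2} = \frac{1127}{12} \cdot \frac{49}{2} = \frac{55223}{24}$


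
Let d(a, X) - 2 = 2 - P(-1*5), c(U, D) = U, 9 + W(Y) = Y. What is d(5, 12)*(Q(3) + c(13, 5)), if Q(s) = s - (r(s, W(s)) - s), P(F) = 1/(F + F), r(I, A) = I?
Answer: 328/5 ≈ 65.600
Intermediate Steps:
W(Y) = -9 + Y
P(F) = 1/(2*F)
Q(s) = s (Q(s) = s - (s - s) = s - 1*0 = s + 0 = s)
d(a, X) = 41/10 (d(a, X) = 2 + (2 - 1/(2*((-1*5)))) = 2 + (2 - 1/(2*(-5))) = 2 + (2 - (-1)/(2*5)) = 2 + (2 - 1*(-1/10)) = 2 + (2 + 1/10) = 2 + 21/10 = 41/10)
d(5, 12)*(Q(3) + c(13, 5)) = 41*(3 + 13)/10 = (41/10)*16 = 328/5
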